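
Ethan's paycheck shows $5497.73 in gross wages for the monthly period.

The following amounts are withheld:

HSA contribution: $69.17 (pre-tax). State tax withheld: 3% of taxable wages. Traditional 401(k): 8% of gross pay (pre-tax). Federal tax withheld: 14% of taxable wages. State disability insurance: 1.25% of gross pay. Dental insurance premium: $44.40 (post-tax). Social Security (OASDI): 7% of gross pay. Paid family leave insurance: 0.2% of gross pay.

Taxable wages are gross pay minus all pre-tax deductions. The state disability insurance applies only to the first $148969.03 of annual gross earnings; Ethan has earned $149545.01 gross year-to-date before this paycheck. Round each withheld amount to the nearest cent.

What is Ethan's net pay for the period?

$3700.42

Traditional 401(k): $5497.73 × 0.08 = $439.82
HSA contribution: $69.17
Pre-tax total = $439.82 + $69.17 = $508.99
Taxable wages = $5497.73 − $508.99 = $4988.74
Federal tax withheld: $4988.74 × 0.14 = $698.42
State tax withheld: $4988.74 × 0.03 = $149.66
Social Security (OASDI): $5497.73 × 0.07 = $384.84
State disability insurance: annual cap $148969.03 already reached (YTD $149545.01), so $0.00
Paid family leave insurance: $5497.73 × 0.002 = $11.00
Dental insurance premium: $44.40
Total deductions = $439.82 + $69.17 + $698.42 + $149.66 + $384.84 + $0.00 + $11.00 + $44.40 = $1797.31
Net pay = $5497.73 − $1797.31 = $3700.42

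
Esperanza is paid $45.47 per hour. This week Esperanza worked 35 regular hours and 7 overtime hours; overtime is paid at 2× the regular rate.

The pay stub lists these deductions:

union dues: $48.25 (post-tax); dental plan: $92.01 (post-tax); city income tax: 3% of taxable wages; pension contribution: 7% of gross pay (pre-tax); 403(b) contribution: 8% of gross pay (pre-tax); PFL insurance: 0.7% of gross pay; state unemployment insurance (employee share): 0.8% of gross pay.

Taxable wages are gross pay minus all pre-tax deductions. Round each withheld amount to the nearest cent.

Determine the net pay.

$1,663.34

Regular pay: 35 × $45.47 = $1,591.45
Overtime pay: 7 × $45.47 × 2 = $636.58
Gross pay = $1,591.45 + $636.58 = $2,228.03
403(b) contribution: $2,228.03 × 0.08 = $178.24
Pension contribution: $2,228.03 × 0.07 = $155.96
Pre-tax total = $178.24 + $155.96 = $334.20
Taxable wages = $2,228.03 − $334.20 = $1,893.83
City income tax: $1,893.83 × 0.03 = $56.81
State unemployment insurance (employee share): $2,228.03 × 0.008 = $17.82
PFL insurance: $2,228.03 × 0.007 = $15.60
Dental plan: $92.01
Union dues: $48.25
Total deductions = $178.24 + $155.96 + $56.81 + $17.82 + $15.60 + $92.01 + $48.25 = $564.69
Net pay = $2,228.03 − $564.69 = $1,663.34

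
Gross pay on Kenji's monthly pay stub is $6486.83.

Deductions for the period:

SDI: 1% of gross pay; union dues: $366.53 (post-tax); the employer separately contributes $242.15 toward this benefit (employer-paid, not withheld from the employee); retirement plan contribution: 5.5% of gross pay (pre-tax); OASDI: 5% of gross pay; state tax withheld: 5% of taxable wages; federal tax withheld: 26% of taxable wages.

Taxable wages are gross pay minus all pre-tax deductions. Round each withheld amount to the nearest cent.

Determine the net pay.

$3474.00

Retirement plan contribution: $6486.83 × 0.055 = $356.78
Taxable wages = $6486.83 − $356.78 = $6130.05
State tax withheld: $6130.05 × 0.05 = $306.50
Federal tax withheld: $6130.05 × 0.26 = $1593.81
OASDI: $6486.83 × 0.05 = $324.34
SDI: $6486.83 × 0.01 = $64.87
Union dues: $366.53
(Employer's $242.15 toward union dues is not withheld from the employee.)
Total deductions = $356.78 + $306.50 + $1593.81 + $324.34 + $64.87 + $366.53 = $3012.83
Net pay = $6486.83 − $3012.83 = $3474.00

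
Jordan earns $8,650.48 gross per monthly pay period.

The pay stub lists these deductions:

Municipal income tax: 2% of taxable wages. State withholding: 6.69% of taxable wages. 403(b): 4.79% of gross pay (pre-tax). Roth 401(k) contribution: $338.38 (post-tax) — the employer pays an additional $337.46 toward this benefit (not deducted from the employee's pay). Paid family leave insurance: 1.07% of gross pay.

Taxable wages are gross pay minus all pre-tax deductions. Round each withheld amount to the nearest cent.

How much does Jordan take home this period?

$7,089.46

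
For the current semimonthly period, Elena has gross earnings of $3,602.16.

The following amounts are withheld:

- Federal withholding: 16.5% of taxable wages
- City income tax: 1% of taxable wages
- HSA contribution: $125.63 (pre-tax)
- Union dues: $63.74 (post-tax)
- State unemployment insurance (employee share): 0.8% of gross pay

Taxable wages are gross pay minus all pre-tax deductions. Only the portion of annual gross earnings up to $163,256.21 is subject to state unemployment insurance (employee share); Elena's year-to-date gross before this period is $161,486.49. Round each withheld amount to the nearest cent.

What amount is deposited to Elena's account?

HSA contribution: $125.63
Taxable wages = $3,602.16 − $125.63 = $3,476.53
City income tax: $3,476.53 × 0.01 = $34.77
Federal withholding: $3,476.53 × 0.165 = $573.63
State unemployment insurance (employee share): only $163,256.21 − $161,486.49 = $1,769.72 of this check is subject → $1,769.72 × 0.008 = $14.16
Union dues: $63.74
Total deductions = $125.63 + $34.77 + $573.63 + $14.16 + $63.74 = $811.93
Net pay = $3,602.16 − $811.93 = $2,790.23

$2,790.23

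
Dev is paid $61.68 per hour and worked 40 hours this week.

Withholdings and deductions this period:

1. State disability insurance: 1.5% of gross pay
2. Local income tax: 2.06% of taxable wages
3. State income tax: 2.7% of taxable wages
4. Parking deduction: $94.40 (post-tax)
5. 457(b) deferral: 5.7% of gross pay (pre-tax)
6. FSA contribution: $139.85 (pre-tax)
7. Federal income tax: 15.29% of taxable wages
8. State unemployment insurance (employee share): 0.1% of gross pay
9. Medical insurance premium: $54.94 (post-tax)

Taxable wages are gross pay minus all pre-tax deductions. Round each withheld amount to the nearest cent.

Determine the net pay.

$1,559.46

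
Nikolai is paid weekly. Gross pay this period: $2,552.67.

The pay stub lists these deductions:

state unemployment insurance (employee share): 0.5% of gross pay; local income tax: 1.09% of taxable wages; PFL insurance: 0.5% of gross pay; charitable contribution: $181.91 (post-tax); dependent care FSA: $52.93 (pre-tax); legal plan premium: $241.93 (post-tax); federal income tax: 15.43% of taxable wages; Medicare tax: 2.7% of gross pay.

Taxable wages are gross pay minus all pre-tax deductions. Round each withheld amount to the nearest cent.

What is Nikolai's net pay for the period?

Dependent care FSA: $52.93
Taxable wages = $2,552.67 − $52.93 = $2,499.74
Local income tax: $2,499.74 × 0.0109 = $27.25
Federal income tax: $2,499.74 × 0.1543 = $385.71
State unemployment insurance (employee share): $2,552.67 × 0.005 = $12.76
PFL insurance: $2,552.67 × 0.005 = $12.76
Medicare tax: $2,552.67 × 0.027 = $68.92
Charitable contribution: $181.91
Legal plan premium: $241.93
Total deductions = $52.93 + $27.25 + $385.71 + $12.76 + $12.76 + $68.92 + $181.91 + $241.93 = $984.17
Net pay = $2,552.67 − $984.17 = $1,568.50

$1,568.50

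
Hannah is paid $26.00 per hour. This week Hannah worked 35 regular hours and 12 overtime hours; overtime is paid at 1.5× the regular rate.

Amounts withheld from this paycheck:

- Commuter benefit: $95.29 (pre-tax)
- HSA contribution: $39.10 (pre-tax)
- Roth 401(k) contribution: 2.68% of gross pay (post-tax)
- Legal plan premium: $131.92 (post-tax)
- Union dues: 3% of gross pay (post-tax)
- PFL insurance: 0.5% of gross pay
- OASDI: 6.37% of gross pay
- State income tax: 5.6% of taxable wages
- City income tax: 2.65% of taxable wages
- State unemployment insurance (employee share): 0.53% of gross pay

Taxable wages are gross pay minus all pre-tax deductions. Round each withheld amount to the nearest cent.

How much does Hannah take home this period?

Regular pay: 35 × $26.00 = $910.00
Overtime pay: 12 × $26.00 × 1.5 = $468.00
Gross pay = $910.00 + $468.00 = $1378.00
Commuter benefit: $95.29
HSA contribution: $39.10
Pre-tax total = $95.29 + $39.10 = $134.39
Taxable wages = $1378.00 − $134.39 = $1243.61
City income tax: $1243.61 × 0.0265 = $32.96
State income tax: $1243.61 × 0.056 = $69.64
PFL insurance: $1378.00 × 0.005 = $6.89
OASDI: $1378.00 × 0.0637 = $87.78
State unemployment insurance (employee share): $1378.00 × 0.0053 = $7.30
Union dues: $1378.00 × 0.03 = $41.34
Legal plan premium: $131.92
Roth 401(k) contribution: $1378.00 × 0.0268 = $36.93
Total deductions = $95.29 + $39.10 + $32.96 + $69.64 + $6.89 + $87.78 + $7.30 + $41.34 + $131.92 + $36.93 = $549.15
Net pay = $1378.00 − $549.15 = $828.85

$828.85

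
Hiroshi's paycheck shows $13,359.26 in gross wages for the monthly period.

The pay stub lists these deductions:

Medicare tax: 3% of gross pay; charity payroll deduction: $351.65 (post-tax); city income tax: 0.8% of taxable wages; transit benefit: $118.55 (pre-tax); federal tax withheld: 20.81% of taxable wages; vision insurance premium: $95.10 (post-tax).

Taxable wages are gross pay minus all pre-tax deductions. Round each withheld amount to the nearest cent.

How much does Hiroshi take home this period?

$9,531.86

Transit benefit: $118.55
Taxable wages = $13,359.26 − $118.55 = $13,240.71
City income tax: $13,240.71 × 0.008 = $105.93
Federal tax withheld: $13,240.71 × 0.2081 = $2,755.39
Medicare tax: $13,359.26 × 0.03 = $400.78
Charity payroll deduction: $351.65
Vision insurance premium: $95.10
Total deductions = $118.55 + $105.93 + $2,755.39 + $400.78 + $351.65 + $95.10 = $3,827.40
Net pay = $13,359.26 − $3,827.40 = $9,531.86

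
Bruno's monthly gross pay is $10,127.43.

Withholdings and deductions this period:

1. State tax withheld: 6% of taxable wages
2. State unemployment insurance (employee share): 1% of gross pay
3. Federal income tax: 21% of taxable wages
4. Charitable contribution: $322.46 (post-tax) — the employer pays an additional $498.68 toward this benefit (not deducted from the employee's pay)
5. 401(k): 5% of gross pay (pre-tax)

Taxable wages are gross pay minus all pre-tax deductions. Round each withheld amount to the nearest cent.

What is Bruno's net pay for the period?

$6,599.65

401(k): $10,127.43 × 0.05 = $506.37
Taxable wages = $10,127.43 − $506.37 = $9,621.06
State tax withheld: $9,621.06 × 0.06 = $577.26
Federal income tax: $9,621.06 × 0.21 = $2,020.42
State unemployment insurance (employee share): $10,127.43 × 0.01 = $101.27
Charitable contribution: $322.46
(Employer's $498.68 toward charitable contribution is not withheld from the employee.)
Total deductions = $506.37 + $577.26 + $2,020.42 + $101.27 + $322.46 = $3,527.78
Net pay = $10,127.43 − $3,527.78 = $6,599.65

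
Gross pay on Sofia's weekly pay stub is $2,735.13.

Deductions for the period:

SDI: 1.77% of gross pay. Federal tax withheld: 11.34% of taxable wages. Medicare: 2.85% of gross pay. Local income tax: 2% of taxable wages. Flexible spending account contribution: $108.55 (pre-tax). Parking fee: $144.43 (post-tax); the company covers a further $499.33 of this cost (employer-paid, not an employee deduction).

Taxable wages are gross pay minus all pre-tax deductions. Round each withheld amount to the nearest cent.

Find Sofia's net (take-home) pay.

$2,005.41

Flexible spending account contribution: $108.55
Taxable wages = $2,735.13 − $108.55 = $2,626.58
Federal tax withheld: $2,626.58 × 0.1134 = $297.85
Local income tax: $2,626.58 × 0.02 = $52.53
Medicare: $2,735.13 × 0.0285 = $77.95
SDI: $2,735.13 × 0.0177 = $48.41
Parking fee: $144.43
(Employer's $499.33 toward parking fee is not withheld from the employee.)
Total deductions = $108.55 + $297.85 + $52.53 + $77.95 + $48.41 + $144.43 = $729.72
Net pay = $2,735.13 − $729.72 = $2,005.41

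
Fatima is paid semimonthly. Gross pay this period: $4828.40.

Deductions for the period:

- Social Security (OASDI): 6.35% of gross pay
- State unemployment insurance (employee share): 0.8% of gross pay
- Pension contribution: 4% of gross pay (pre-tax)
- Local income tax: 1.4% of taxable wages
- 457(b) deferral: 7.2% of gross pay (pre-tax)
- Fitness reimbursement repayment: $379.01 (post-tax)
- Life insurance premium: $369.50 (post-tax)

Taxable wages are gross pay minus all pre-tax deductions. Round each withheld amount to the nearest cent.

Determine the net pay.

457(b) deferral: $4828.40 × 0.072 = $347.64
Pension contribution: $4828.40 × 0.04 = $193.14
Pre-tax total = $347.64 + $193.14 = $540.78
Taxable wages = $4828.40 − $540.78 = $4287.62
Local income tax: $4287.62 × 0.014 = $60.03
State unemployment insurance (employee share): $4828.40 × 0.008 = $38.63
Social Security (OASDI): $4828.40 × 0.0635 = $306.60
Life insurance premium: $369.50
Fitness reimbursement repayment: $379.01
Total deductions = $347.64 + $193.14 + $60.03 + $38.63 + $306.60 + $369.50 + $379.01 = $1694.55
Net pay = $4828.40 − $1694.55 = $3133.85

$3133.85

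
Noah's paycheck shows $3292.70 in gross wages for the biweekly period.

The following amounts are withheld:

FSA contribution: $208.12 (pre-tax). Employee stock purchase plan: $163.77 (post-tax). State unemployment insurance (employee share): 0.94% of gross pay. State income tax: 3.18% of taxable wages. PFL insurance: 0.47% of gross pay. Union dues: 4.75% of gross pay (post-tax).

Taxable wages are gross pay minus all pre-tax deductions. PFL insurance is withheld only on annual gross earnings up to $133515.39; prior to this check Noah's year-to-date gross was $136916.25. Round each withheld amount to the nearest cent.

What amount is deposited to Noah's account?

$2635.37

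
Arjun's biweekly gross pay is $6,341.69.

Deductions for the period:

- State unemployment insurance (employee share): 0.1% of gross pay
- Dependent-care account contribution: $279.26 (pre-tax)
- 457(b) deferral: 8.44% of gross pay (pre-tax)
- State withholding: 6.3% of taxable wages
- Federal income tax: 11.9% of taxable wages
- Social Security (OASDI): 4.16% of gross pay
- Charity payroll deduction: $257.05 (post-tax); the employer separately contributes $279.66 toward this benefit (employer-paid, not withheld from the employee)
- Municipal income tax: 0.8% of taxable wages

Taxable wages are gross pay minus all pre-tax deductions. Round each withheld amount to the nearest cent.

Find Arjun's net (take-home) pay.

Dependent-care account contribution: $279.26
457(b) deferral: $6,341.69 × 0.0844 = $535.24
Pre-tax total = $279.26 + $535.24 = $814.50
Taxable wages = $6,341.69 − $814.50 = $5,527.19
Federal income tax: $5,527.19 × 0.119 = $657.74
Municipal income tax: $5,527.19 × 0.008 = $44.22
State withholding: $5,527.19 × 0.063 = $348.21
State unemployment insurance (employee share): $6,341.69 × 0.001 = $6.34
Social Security (OASDI): $6,341.69 × 0.0416 = $263.81
Charity payroll deduction: $257.05
(Employer's $279.66 toward charity payroll deduction is not withheld from the employee.)
Total deductions = $279.26 + $535.24 + $657.74 + $44.22 + $348.21 + $6.34 + $263.81 + $257.05 = $2,391.87
Net pay = $6,341.69 − $2,391.87 = $3,949.82

$3,949.82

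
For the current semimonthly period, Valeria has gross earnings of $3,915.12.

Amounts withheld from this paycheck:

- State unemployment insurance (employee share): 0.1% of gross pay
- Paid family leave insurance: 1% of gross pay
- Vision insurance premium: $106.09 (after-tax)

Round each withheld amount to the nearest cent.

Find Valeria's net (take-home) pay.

State unemployment insurance (employee share): $3,915.12 × 0.001 = $3.92
Paid family leave insurance: $3,915.12 × 0.01 = $39.15
Vision insurance premium: $106.09
Total deductions = $3.92 + $39.15 + $106.09 = $149.16
Net pay = $3,915.12 − $149.16 = $3,765.96

$3,765.96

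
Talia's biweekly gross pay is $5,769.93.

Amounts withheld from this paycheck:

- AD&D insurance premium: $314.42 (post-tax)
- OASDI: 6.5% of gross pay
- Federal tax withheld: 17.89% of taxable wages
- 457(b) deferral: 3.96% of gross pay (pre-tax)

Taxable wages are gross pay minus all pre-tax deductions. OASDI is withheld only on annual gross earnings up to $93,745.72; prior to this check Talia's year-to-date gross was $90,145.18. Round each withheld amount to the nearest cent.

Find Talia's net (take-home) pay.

457(b) deferral: $5,769.93 × 0.0396 = $228.49
Taxable wages = $5,769.93 − $228.49 = $5,541.44
Federal tax withheld: $5,541.44 × 0.1789 = $991.36
OASDI: only $93,745.72 − $90,145.18 = $3,600.54 of this check is subject → $3,600.54 × 0.065 = $234.04
AD&D insurance premium: $314.42
Total deductions = $228.49 + $991.36 + $234.04 + $314.42 = $1,768.31
Net pay = $5,769.93 − $1,768.31 = $4,001.62

$4,001.62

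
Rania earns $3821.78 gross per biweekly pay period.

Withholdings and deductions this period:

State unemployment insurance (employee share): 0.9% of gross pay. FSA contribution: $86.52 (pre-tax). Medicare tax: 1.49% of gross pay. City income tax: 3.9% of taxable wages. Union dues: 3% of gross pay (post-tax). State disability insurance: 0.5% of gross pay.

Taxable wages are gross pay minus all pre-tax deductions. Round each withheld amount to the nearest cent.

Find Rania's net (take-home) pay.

$3364.48

FSA contribution: $86.52
Taxable wages = $3821.78 − $86.52 = $3735.26
City income tax: $3735.26 × 0.039 = $145.68
State unemployment insurance (employee share): $3821.78 × 0.009 = $34.40
State disability insurance: $3821.78 × 0.005 = $19.11
Medicare tax: $3821.78 × 0.0149 = $56.94
Union dues: $3821.78 × 0.03 = $114.65
Total deductions = $86.52 + $145.68 + $34.40 + $19.11 + $56.94 + $114.65 = $457.30
Net pay = $3821.78 − $457.30 = $3364.48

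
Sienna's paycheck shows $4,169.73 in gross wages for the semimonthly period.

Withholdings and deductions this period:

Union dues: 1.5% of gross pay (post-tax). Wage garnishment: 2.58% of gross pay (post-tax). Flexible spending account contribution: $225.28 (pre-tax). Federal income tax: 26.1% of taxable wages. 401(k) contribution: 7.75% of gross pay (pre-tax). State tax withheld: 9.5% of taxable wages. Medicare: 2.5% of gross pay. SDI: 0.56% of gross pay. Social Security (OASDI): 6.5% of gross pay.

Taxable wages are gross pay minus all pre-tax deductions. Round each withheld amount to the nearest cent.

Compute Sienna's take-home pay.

$1,763.37

401(k) contribution: $4,169.73 × 0.0775 = $323.15
Flexible spending account contribution: $225.28
Pre-tax total = $323.15 + $225.28 = $548.43
Taxable wages = $4,169.73 − $548.43 = $3,621.30
State tax withheld: $3,621.30 × 0.095 = $344.02
Federal income tax: $3,621.30 × 0.261 = $945.16
SDI: $4,169.73 × 0.0056 = $23.35
Medicare: $4,169.73 × 0.025 = $104.24
Social Security (OASDI): $4,169.73 × 0.065 = $271.03
Union dues: $4,169.73 × 0.015 = $62.55
Wage garnishment: $4,169.73 × 0.0258 = $107.58
Total deductions = $323.15 + $225.28 + $344.02 + $945.16 + $23.35 + $104.24 + $271.03 + $62.55 + $107.58 = $2,406.36
Net pay = $4,169.73 − $2,406.36 = $1,763.37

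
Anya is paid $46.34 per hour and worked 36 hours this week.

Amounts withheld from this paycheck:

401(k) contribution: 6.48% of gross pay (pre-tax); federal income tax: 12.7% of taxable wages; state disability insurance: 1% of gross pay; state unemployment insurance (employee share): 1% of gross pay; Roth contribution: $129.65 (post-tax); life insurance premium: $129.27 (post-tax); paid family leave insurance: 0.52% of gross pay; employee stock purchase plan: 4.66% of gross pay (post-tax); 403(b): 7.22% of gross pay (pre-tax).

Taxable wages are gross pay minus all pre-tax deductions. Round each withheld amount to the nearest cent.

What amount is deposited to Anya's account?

$878.16

Gross pay: 36 × $46.34 = $1,668.24
403(b): $1,668.24 × 0.0722 = $120.45
401(k) contribution: $1,668.24 × 0.0648 = $108.10
Pre-tax total = $120.45 + $108.10 = $228.55
Taxable wages = $1,668.24 − $228.55 = $1,439.69
Federal income tax: $1,439.69 × 0.127 = $182.84
State disability insurance: $1,668.24 × 0.01 = $16.68
State unemployment insurance (employee share): $1,668.24 × 0.01 = $16.68
Paid family leave insurance: $1,668.24 × 0.0052 = $8.67
Life insurance premium: $129.27
Roth contribution: $129.65
Employee stock purchase plan: $1,668.24 × 0.0466 = $77.74
Total deductions = $120.45 + $108.10 + $182.84 + $16.68 + $16.68 + $8.67 + $129.27 + $129.65 + $77.74 = $790.08
Net pay = $1,668.24 − $790.08 = $878.16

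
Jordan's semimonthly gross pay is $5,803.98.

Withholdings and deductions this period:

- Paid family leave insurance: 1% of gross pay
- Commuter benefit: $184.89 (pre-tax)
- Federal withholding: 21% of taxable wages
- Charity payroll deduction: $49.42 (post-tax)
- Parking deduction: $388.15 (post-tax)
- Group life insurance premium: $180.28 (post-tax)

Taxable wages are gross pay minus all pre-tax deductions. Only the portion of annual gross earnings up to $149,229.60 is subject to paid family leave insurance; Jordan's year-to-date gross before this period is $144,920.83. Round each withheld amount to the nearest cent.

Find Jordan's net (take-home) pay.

Commuter benefit: $184.89
Taxable wages = $5,803.98 − $184.89 = $5,619.09
Federal withholding: $5,619.09 × 0.21 = $1,180.01
Paid family leave insurance: only $149,229.60 − $144,920.83 = $4,308.77 of this check is subject → $4,308.77 × 0.01 = $43.09
Charity payroll deduction: $49.42
Group life insurance premium: $180.28
Parking deduction: $388.15
Total deductions = $184.89 + $1,180.01 + $43.09 + $49.42 + $180.28 + $388.15 = $2,025.84
Net pay = $5,803.98 − $2,025.84 = $3,778.14

$3,778.14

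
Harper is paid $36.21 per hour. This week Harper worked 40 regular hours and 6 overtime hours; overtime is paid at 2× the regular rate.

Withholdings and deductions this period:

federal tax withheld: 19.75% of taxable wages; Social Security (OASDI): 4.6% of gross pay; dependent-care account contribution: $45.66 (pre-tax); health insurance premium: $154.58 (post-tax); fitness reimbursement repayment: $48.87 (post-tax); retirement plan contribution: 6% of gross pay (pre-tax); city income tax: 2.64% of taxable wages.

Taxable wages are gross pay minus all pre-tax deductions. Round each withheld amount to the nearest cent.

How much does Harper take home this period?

$1048.15

Regular pay: 40 × $36.21 = $1448.40
Overtime pay: 6 × $36.21 × 2 = $434.52
Gross pay = $1448.40 + $434.52 = $1882.92
Dependent-care account contribution: $45.66
Retirement plan contribution: $1882.92 × 0.06 = $112.98
Pre-tax total = $45.66 + $112.98 = $158.64
Taxable wages = $1882.92 − $158.64 = $1724.28
Federal tax withheld: $1724.28 × 0.1975 = $340.55
City income tax: $1724.28 × 0.0264 = $45.52
Social Security (OASDI): $1882.92 × 0.046 = $86.61
Health insurance premium: $154.58
Fitness reimbursement repayment: $48.87
Total deductions = $45.66 + $112.98 + $340.55 + $45.52 + $86.61 + $154.58 + $48.87 = $834.77
Net pay = $1882.92 − $834.77 = $1048.15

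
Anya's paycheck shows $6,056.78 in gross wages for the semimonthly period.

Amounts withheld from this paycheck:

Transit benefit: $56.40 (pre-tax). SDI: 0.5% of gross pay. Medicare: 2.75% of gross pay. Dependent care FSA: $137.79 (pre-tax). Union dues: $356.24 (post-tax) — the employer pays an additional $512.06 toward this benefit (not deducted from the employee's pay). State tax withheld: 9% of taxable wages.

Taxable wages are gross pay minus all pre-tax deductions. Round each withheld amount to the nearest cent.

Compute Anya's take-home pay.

$4,781.88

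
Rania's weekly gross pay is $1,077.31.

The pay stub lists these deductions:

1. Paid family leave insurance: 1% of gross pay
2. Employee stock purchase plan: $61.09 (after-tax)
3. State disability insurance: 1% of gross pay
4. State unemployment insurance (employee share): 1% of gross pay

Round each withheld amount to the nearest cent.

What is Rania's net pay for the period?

Paid family leave insurance: $1,077.31 × 0.01 = $10.77
State unemployment insurance (employee share): $1,077.31 × 0.01 = $10.77
State disability insurance: $1,077.31 × 0.01 = $10.77
Employee stock purchase plan: $61.09
Total deductions = $10.77 + $10.77 + $10.77 + $61.09 = $93.40
Net pay = $1,077.31 − $93.40 = $983.91

$983.91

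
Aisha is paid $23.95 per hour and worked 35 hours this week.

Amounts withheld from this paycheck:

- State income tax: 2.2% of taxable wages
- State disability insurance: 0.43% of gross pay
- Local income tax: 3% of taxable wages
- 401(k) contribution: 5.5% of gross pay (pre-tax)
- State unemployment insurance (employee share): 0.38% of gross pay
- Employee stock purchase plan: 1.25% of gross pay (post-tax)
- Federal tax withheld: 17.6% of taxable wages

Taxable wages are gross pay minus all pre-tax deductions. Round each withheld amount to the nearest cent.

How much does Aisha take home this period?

Gross pay: 35 × $23.95 = $838.25
401(k) contribution: $838.25 × 0.055 = $46.10
Taxable wages = $838.25 − $46.10 = $792.15
Federal tax withheld: $792.15 × 0.176 = $139.42
State income tax: $792.15 × 0.022 = $17.43
Local income tax: $792.15 × 0.03 = $23.76
State unemployment insurance (employee share): $838.25 × 0.0038 = $3.19
State disability insurance: $838.25 × 0.0043 = $3.60
Employee stock purchase plan: $838.25 × 0.0125 = $10.48
Total deductions = $46.10 + $139.42 + $17.43 + $23.76 + $3.19 + $3.60 + $10.48 = $243.98
Net pay = $838.25 − $243.98 = $594.27

$594.27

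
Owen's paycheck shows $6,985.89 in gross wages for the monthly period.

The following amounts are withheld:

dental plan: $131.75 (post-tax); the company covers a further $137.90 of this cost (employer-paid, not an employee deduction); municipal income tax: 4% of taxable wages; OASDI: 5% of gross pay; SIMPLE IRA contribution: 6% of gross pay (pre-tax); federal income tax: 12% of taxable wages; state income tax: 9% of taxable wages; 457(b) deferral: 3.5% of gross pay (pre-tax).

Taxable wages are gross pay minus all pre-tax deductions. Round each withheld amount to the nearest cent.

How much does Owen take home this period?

SIMPLE IRA contribution: $6,985.89 × 0.06 = $419.15
457(b) deferral: $6,985.89 × 0.035 = $244.51
Pre-tax total = $419.15 + $244.51 = $663.66
Taxable wages = $6,985.89 − $663.66 = $6,322.23
Municipal income tax: $6,322.23 × 0.04 = $252.89
State income tax: $6,322.23 × 0.09 = $569.00
Federal income tax: $6,322.23 × 0.12 = $758.67
OASDI: $6,985.89 × 0.05 = $349.29
Dental plan: $131.75
(Employer's $137.90 toward dental plan is not withheld from the employee.)
Total deductions = $419.15 + $244.51 + $252.89 + $569.00 + $758.67 + $349.29 + $131.75 = $2,725.26
Net pay = $6,985.89 − $2,725.26 = $4,260.63

$4,260.63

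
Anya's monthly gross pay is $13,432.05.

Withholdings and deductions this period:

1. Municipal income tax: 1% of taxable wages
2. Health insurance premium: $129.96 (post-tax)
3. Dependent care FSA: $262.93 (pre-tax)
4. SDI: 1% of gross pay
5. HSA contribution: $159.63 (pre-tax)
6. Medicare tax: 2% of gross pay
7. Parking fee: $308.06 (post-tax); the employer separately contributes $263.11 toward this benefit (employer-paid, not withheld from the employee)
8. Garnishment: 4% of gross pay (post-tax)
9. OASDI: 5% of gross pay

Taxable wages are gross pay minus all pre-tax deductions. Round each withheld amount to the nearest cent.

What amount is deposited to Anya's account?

Dependent care FSA: $262.93
HSA contribution: $159.63
Pre-tax total = $262.93 + $159.63 = $422.56
Taxable wages = $13,432.05 − $422.56 = $13,009.49
Municipal income tax: $13,009.49 × 0.01 = $130.09
OASDI: $13,432.05 × 0.05 = $671.60
SDI: $13,432.05 × 0.01 = $134.32
Medicare tax: $13,432.05 × 0.02 = $268.64
Parking fee: $308.06
Garnishment: $13,432.05 × 0.04 = $537.28
Health insurance premium: $129.96
(Employer's $263.11 toward parking fee is not withheld from the employee.)
Total deductions = $262.93 + $159.63 + $130.09 + $671.60 + $134.32 + $268.64 + $308.06 + $537.28 + $129.96 = $2,602.51
Net pay = $13,432.05 − $2,602.51 = $10,829.54

$10,829.54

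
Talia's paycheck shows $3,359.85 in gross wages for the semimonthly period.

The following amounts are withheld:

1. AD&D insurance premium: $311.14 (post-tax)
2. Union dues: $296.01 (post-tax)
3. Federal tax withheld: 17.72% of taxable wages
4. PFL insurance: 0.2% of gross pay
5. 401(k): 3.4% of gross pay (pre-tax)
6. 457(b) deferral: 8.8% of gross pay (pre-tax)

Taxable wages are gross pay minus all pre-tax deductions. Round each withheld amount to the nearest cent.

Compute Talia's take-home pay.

$1,813.35

457(b) deferral: $3,359.85 × 0.088 = $295.67
401(k): $3,359.85 × 0.034 = $114.23
Pre-tax total = $295.67 + $114.23 = $409.90
Taxable wages = $3,359.85 − $409.90 = $2,949.95
Federal tax withheld: $2,949.95 × 0.1772 = $522.73
PFL insurance: $3,359.85 × 0.002 = $6.72
AD&D insurance premium: $311.14
Union dues: $296.01
Total deductions = $295.67 + $114.23 + $522.73 + $6.72 + $311.14 + $296.01 = $1,546.50
Net pay = $3,359.85 − $1,546.50 = $1,813.35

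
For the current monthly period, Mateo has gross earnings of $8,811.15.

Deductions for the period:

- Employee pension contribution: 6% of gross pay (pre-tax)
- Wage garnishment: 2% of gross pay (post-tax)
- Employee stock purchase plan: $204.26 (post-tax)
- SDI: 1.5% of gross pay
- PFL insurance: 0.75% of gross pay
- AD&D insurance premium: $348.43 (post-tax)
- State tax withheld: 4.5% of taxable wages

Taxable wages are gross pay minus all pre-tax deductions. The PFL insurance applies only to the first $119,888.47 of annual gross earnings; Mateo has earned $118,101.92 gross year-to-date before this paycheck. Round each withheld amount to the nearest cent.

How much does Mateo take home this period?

Employee pension contribution: $8,811.15 × 0.06 = $528.67
Taxable wages = $8,811.15 − $528.67 = $8,282.48
State tax withheld: $8,282.48 × 0.045 = $372.71
SDI: $8,811.15 × 0.015 = $132.17
PFL insurance: only $119,888.47 − $118,101.92 = $1,786.55 of this check is subject → $1,786.55 × 0.0075 = $13.40
Employee stock purchase plan: $204.26
Wage garnishment: $8,811.15 × 0.02 = $176.22
AD&D insurance premium: $348.43
Total deductions = $528.67 + $372.71 + $132.17 + $13.40 + $204.26 + $176.22 + $348.43 = $1,775.86
Net pay = $8,811.15 − $1,775.86 = $7,035.29

$7,035.29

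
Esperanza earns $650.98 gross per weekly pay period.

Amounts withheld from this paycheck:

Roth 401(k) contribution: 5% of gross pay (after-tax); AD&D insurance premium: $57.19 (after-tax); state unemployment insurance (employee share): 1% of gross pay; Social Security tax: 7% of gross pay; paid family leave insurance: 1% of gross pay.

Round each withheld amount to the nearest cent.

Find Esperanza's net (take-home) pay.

Paid family leave insurance: $650.98 × 0.01 = $6.51
State unemployment insurance (employee share): $650.98 × 0.01 = $6.51
Social Security tax: $650.98 × 0.07 = $45.57
AD&D insurance premium: $57.19
Roth 401(k) contribution: $650.98 × 0.05 = $32.55
Total deductions = $6.51 + $6.51 + $45.57 + $57.19 + $32.55 = $148.33
Net pay = $650.98 − $148.33 = $502.65

$502.65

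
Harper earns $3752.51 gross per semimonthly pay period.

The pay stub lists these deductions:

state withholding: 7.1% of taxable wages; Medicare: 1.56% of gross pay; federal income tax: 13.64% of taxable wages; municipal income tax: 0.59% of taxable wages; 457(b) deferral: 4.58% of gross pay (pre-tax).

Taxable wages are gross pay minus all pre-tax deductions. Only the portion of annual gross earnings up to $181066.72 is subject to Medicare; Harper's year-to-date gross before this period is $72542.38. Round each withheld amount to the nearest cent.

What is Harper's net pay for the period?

457(b) deferral: $3752.51 × 0.0458 = $171.86
Taxable wages = $3752.51 − $171.86 = $3580.65
Federal income tax: $3580.65 × 0.1364 = $488.40
Municipal income tax: $3580.65 × 0.0059 = $21.13
State withholding: $3580.65 × 0.071 = $254.23
Medicare: cap not yet reached, full $3752.51 is subject → $3752.51 × 0.0156 = $58.54
Total deductions = $171.86 + $488.40 + $21.13 + $254.23 + $58.54 = $994.16
Net pay = $3752.51 − $994.16 = $2758.35

$2758.35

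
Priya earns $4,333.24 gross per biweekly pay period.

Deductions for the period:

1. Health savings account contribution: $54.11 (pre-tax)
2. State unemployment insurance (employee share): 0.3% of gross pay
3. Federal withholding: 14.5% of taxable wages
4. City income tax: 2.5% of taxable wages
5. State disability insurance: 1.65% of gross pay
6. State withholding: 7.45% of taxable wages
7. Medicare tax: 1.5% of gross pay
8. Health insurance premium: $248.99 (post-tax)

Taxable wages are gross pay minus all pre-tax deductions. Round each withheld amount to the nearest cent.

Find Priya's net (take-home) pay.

$2,834.39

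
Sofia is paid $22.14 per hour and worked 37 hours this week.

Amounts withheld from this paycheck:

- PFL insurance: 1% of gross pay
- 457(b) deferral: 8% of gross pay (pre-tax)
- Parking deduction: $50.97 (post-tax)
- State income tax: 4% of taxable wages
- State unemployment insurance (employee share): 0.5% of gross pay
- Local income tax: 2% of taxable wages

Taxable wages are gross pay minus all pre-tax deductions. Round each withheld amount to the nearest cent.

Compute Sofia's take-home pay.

Gross pay: 37 × $22.14 = $819.18
457(b) deferral: $819.18 × 0.08 = $65.53
Taxable wages = $819.18 − $65.53 = $753.65
Local income tax: $753.65 × 0.02 = $15.07
State income tax: $753.65 × 0.04 = $30.15
State unemployment insurance (employee share): $819.18 × 0.005 = $4.10
PFL insurance: $819.18 × 0.01 = $8.19
Parking deduction: $50.97
Total deductions = $65.53 + $15.07 + $30.15 + $4.10 + $8.19 + $50.97 = $174.01
Net pay = $819.18 − $174.01 = $645.17

$645.17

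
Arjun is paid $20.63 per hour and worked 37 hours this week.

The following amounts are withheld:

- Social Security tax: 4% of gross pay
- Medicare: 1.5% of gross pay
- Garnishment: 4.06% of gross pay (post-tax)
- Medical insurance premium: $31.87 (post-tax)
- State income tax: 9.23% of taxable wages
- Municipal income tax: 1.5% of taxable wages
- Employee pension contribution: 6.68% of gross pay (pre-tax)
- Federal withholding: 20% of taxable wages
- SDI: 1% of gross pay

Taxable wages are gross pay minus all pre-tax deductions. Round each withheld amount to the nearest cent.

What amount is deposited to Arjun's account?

$380.96

Gross pay: 37 × $20.63 = $763.31
Employee pension contribution: $763.31 × 0.0668 = $50.99
Taxable wages = $763.31 − $50.99 = $712.32
Federal withholding: $712.32 × 0.2 = $142.46
Municipal income tax: $712.32 × 0.015 = $10.68
State income tax: $712.32 × 0.0923 = $65.75
Medicare: $763.31 × 0.015 = $11.45
Social Security tax: $763.31 × 0.04 = $30.53
SDI: $763.31 × 0.01 = $7.63
Garnishment: $763.31 × 0.0406 = $30.99
Medical insurance premium: $31.87
Total deductions = $50.99 + $142.46 + $10.68 + $65.75 + $11.45 + $30.53 + $7.63 + $30.99 + $31.87 = $382.35
Net pay = $763.31 − $382.35 = $380.96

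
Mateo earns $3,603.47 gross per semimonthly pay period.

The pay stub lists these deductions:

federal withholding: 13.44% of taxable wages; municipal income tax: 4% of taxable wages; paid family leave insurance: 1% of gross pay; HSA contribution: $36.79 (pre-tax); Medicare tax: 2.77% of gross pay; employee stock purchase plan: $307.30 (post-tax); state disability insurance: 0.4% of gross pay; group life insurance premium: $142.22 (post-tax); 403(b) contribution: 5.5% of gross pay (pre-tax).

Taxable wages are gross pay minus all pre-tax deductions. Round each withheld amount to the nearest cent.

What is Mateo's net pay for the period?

$2,181.24

403(b) contribution: $3,603.47 × 0.055 = $198.19
HSA contribution: $36.79
Pre-tax total = $198.19 + $36.79 = $234.98
Taxable wages = $3,603.47 − $234.98 = $3,368.49
Federal withholding: $3,368.49 × 0.1344 = $452.73
Municipal income tax: $3,368.49 × 0.04 = $134.74
State disability insurance: $3,603.47 × 0.004 = $14.41
Paid family leave insurance: $3,603.47 × 0.01 = $36.03
Medicare tax: $3,603.47 × 0.0277 = $99.82
Group life insurance premium: $142.22
Employee stock purchase plan: $307.30
Total deductions = $198.19 + $36.79 + $452.73 + $134.74 + $14.41 + $36.03 + $99.82 + $142.22 + $307.30 = $1,422.23
Net pay = $3,603.47 − $1,422.23 = $2,181.24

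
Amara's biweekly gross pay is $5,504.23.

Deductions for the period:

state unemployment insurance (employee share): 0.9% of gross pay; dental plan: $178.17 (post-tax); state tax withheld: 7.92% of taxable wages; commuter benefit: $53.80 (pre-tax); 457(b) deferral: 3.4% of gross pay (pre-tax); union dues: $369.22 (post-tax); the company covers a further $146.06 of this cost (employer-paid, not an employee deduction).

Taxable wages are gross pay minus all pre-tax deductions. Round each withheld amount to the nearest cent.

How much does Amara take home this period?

$4,249.51

457(b) deferral: $5,504.23 × 0.034 = $187.14
Commuter benefit: $53.80
Pre-tax total = $187.14 + $53.80 = $240.94
Taxable wages = $5,504.23 − $240.94 = $5,263.29
State tax withheld: $5,263.29 × 0.0792 = $416.85
State unemployment insurance (employee share): $5,504.23 × 0.009 = $49.54
Union dues: $369.22
Dental plan: $178.17
(Employer's $146.06 toward union dues is not withheld from the employee.)
Total deductions = $187.14 + $53.80 + $416.85 + $49.54 + $369.22 + $178.17 = $1,254.72
Net pay = $5,504.23 − $1,254.72 = $4,249.51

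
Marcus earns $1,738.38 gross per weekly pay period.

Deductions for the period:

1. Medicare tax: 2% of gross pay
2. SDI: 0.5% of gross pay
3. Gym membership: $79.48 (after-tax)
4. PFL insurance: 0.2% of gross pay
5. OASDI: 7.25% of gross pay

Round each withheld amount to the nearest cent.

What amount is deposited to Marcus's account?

$1,485.93

PFL insurance: $1,738.38 × 0.002 = $3.48
OASDI: $1,738.38 × 0.0725 = $126.03
SDI: $1,738.38 × 0.005 = $8.69
Medicare tax: $1,738.38 × 0.02 = $34.77
Gym membership: $79.48
Total deductions = $3.48 + $126.03 + $8.69 + $34.77 + $79.48 = $252.45
Net pay = $1,738.38 − $252.45 = $1,485.93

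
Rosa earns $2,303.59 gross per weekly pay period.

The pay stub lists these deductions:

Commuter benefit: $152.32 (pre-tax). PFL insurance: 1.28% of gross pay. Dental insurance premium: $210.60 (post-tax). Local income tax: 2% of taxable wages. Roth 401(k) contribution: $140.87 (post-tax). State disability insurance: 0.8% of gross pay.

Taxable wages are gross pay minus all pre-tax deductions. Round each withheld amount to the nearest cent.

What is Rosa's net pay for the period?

$1,708.85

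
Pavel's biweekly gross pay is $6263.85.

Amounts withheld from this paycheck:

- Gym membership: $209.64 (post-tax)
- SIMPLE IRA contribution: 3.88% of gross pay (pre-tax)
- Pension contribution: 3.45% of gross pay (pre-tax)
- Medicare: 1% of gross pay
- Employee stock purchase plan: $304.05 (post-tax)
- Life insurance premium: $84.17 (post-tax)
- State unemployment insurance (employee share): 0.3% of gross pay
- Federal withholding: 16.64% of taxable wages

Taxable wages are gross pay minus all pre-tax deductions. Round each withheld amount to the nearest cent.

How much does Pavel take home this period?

$4159.52

SIMPLE IRA contribution: $6263.85 × 0.0388 = $243.04
Pension contribution: $6263.85 × 0.0345 = $216.10
Pre-tax total = $243.04 + $216.10 = $459.14
Taxable wages = $6263.85 − $459.14 = $5804.71
Federal withholding: $5804.71 × 0.1664 = $965.90
State unemployment insurance (employee share): $6263.85 × 0.003 = $18.79
Medicare: $6263.85 × 0.01 = $62.64
Employee stock purchase plan: $304.05
Gym membership: $209.64
Life insurance premium: $84.17
Total deductions = $243.04 + $216.10 + $965.90 + $18.79 + $62.64 + $304.05 + $209.64 + $84.17 = $2104.33
Net pay = $6263.85 − $2104.33 = $4159.52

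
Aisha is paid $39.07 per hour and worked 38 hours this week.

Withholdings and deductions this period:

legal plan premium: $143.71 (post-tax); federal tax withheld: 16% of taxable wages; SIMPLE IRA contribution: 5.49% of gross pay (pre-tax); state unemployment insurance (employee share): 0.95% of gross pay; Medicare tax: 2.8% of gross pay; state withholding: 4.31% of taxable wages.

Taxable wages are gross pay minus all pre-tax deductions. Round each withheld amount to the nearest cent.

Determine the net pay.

$918.79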